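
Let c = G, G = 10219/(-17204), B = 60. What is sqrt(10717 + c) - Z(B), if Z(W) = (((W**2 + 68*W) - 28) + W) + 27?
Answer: -7739 + sqrt(6553339469)/782 ≈ -7635.5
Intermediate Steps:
G = -929/1564 (G = 10219*(-1/17204) = -929/1564 ≈ -0.59399)
Z(W) = -1 + W**2 + 69*W (Z(W) = ((-28 + W**2 + 68*W) + W) + 27 = (-28 + W**2 + 69*W) + 27 = -1 + W**2 + 69*W)
c = -929/1564 ≈ -0.59399
sqrt(10717 + c) - Z(B) = sqrt(10717 - 929/1564) - (-1 + 60**2 + 69*60) = sqrt(16760459/1564) - (-1 + 3600 + 4140) = sqrt(6553339469)/782 - 1*7739 = sqrt(6553339469)/782 - 7739 = -7739 + sqrt(6553339469)/782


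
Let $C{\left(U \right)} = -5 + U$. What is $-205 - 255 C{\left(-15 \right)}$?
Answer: $4895$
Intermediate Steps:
$-205 - 255 C{\left(-15 \right)} = -205 - 255 \left(-5 - 15\right) = -205 - -5100 = -205 + 5100 = 4895$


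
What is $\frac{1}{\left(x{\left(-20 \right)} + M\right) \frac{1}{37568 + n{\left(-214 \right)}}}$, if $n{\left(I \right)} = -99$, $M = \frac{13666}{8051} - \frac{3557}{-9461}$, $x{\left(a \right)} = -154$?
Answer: $- \frac{32067785131}{130026149} \approx -246.63$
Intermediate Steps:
$M = \frac{157931433}{76170511}$ ($M = 13666 \cdot \frac{1}{8051} - - \frac{3557}{9461} = \frac{13666}{8051} + \frac{3557}{9461} = \frac{157931433}{76170511} \approx 2.0734$)
$\frac{1}{\left(x{\left(-20 \right)} + M\right) \frac{1}{37568 + n{\left(-214 \right)}}} = \frac{1}{\left(-154 + \frac{157931433}{76170511}\right) \frac{1}{37568 - 99}} = \frac{1}{\left(- \frac{11572327261}{76170511}\right) \frac{1}{37469}} = \frac{1}{- \frac{130026149}{32067785131}} = - \frac{32067785131}{130026149}$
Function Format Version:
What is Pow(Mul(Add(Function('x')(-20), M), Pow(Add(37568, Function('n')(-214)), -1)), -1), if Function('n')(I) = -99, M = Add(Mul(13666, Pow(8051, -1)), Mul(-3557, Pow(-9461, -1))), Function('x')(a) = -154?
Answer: Rational(-32067785131, 130026149) ≈ -246.63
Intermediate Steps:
M = Rational(157931433, 76170511) (M = Add(Mul(13666, Rational(1, 8051)), Mul(-3557, Rational(-1, 9461))) = Add(Rational(13666, 8051), Rational(3557, 9461)) = Rational(157931433, 76170511) ≈ 2.0734)
Pow(Mul(Add(Function('x')(-20), M), Pow(Add(37568, Function('n')(-214)), -1)), -1) = Pow(Mul(Add(-154, Rational(157931433, 76170511)), Pow(Add(37568, -99), -1)), -1) = Pow(Mul(Rational(-11572327261, 76170511), Pow(37469, -1)), -1) = Pow(Mul(Rational(-11572327261, 76170511), Rational(1, 37469)), -1) = Pow(Rational(-130026149, 32067785131), -1) = Rational(-32067785131, 130026149)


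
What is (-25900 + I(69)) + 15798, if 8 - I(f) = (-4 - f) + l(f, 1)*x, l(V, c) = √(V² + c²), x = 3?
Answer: -10021 - 3*√4762 ≈ -10228.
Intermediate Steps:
I(f) = 12 + f - 3*√(1 + f²) (I(f) = 8 - ((-4 - f) + √(f² + 1²)*3) = 8 - ((-4 - f) + √(f² + 1)*3) = 8 - ((-4 - f) + √(1 + f²)*3) = 8 - ((-4 - f) + 3*√(1 + f²)) = 8 - (-4 - f + 3*√(1 + f²)) = 8 + (4 + f - 3*√(1 + f²)) = 12 + f - 3*√(1 + f²))
(-25900 + I(69)) + 15798 = (-25900 + (12 + 69 - 3*√(1 + 69²))) + 15798 = (-25900 + (12 + 69 - 3*√(1 + 4761))) + 15798 = (-25900 + (12 + 69 - 3*√4762)) + 15798 = (-25900 + (81 - 3*√4762)) + 15798 = (-25819 - 3*√4762) + 15798 = -10021 - 3*√4762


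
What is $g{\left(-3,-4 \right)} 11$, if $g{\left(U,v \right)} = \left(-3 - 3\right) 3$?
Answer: $-198$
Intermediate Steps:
$g{\left(U,v \right)} = -18$ ($g{\left(U,v \right)} = \left(-6\right) 3 = -18$)
$g{\left(-3,-4 \right)} 11 = \left(-18\right) 11 = -198$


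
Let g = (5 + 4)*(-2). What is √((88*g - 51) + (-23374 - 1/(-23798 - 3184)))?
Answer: I*√2023028925326/8994 ≈ 158.14*I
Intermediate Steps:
g = -18 (g = 9*(-2) = -18)
√((88*g - 51) + (-23374 - 1/(-23798 - 3184))) = √((88*(-18) - 51) + (-23374 - 1/(-23798 - 3184))) = √((-1584 - 51) + (-23374 - 1/(-26982))) = √(-1635 + (-23374 - 1*(-1/26982))) = √(-1635 + (-23374 + 1/26982)) = √(-1635 - 630677267/26982) = √(-674792837/26982) = I*√2023028925326/8994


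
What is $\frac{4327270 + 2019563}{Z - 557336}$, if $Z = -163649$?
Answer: $- \frac{6346833}{720985} \approx -8.803$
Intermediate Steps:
$\frac{4327270 + 2019563}{Z - 557336} = \frac{4327270 + 2019563}{-163649 - 557336} = \frac{6346833}{-720985} = 6346833 \left(- \frac{1}{720985}\right) = - \frac{6346833}{720985}$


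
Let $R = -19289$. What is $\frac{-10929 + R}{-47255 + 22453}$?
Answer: $\frac{15109}{12401} \approx 1.2184$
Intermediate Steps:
$\frac{-10929 + R}{-47255 + 22453} = \frac{-10929 - 19289}{-47255 + 22453} = - \frac{30218}{-24802} = \left(-30218\right) \left(- \frac{1}{24802}\right) = \frac{15109}{12401}$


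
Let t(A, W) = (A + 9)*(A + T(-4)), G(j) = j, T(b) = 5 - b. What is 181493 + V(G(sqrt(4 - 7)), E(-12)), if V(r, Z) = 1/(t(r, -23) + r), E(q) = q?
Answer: 433586803/2389 - 19*I*sqrt(3)/7167 ≈ 1.8149e+5 - 0.0045917*I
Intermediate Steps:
t(A, W) = (9 + A)**2 (t(A, W) = (A + 9)*(A + (5 - 1*(-4))) = (9 + A)*(A + (5 + 4)) = (9 + A)*(A + 9) = (9 + A)*(9 + A) = (9 + A)**2)
V(r, Z) = 1/(81 + r**2 + 19*r) (V(r, Z) = 1/((81 + r**2 + 18*r) + r) = 1/(81 + r**2 + 19*r))
181493 + V(G(sqrt(4 - 7)), E(-12)) = 181493 + 1/(81 + (sqrt(4 - 7))**2 + 19*sqrt(4 - 7)) = 181493 + 1/(81 + (sqrt(-3))**2 + 19*sqrt(-3)) = 181493 + 1/(81 + (I*sqrt(3))**2 + 19*(I*sqrt(3))) = 181493 + 1/(81 - 3 + 19*I*sqrt(3)) = 181493 + 1/(78 + 19*I*sqrt(3))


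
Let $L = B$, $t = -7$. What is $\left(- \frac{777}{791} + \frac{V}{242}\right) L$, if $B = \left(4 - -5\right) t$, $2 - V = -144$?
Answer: $\frac{326466}{13673} \approx 23.877$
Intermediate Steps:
$V = 146$ ($V = 2 - -144 = 2 + 144 = 146$)
$B = -63$ ($B = \left(4 - -5\right) \left(-7\right) = \left(4 + 5\right) \left(-7\right) = 9 \left(-7\right) = -63$)
$L = -63$
$\left(- \frac{777}{791} + \frac{V}{242}\right) L = \left(- \frac{777}{791} + \frac{146}{242}\right) \left(-63\right) = \left(\left(-777\right) \frac{1}{791} + 146 \cdot \frac{1}{242}\right) \left(-63\right) = \left(- \frac{111}{113} + \frac{73}{121}\right) \left(-63\right) = \left(- \frac{5182}{13673}\right) \left(-63\right) = \frac{326466}{13673}$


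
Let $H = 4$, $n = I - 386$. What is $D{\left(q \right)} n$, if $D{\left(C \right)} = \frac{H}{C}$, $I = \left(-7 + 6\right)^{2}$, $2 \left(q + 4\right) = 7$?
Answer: $3080$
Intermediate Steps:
$q = - \frac{1}{2}$ ($q = -4 + \frac{1}{2} \cdot 7 = -4 + \frac{7}{2} = - \frac{1}{2} \approx -0.5$)
$I = 1$ ($I = \left(-1\right)^{2} = 1$)
$n = -385$ ($n = 1 - 386 = -385$)
$D{\left(C \right)} = \frac{4}{C}$
$D{\left(q \right)} n = \frac{4}{- \frac{1}{2}} \left(-385\right) = 4 \left(-2\right) \left(-385\right) = \left(-8\right) \left(-385\right) = 3080$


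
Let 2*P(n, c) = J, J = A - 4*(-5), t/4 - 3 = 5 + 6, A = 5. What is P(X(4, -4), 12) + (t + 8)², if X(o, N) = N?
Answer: 8217/2 ≈ 4108.5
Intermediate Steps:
t = 56 (t = 12 + 4*(5 + 6) = 12 + 4*11 = 12 + 44 = 56)
J = 25 (J = 5 - 4*(-5) = 5 + 20 = 25)
P(n, c) = 25/2 (P(n, c) = (½)*25 = 25/2)
P(X(4, -4), 12) + (t + 8)² = 25/2 + (56 + 8)² = 25/2 + 64² = 25/2 + 4096 = 8217/2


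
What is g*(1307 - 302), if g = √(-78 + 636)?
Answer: 3015*√62 ≈ 23740.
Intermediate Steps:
g = 3*√62 (g = √558 = 3*√62 ≈ 23.622)
g*(1307 - 302) = (3*√62)*(1307 - 302) = (3*√62)*1005 = 3015*√62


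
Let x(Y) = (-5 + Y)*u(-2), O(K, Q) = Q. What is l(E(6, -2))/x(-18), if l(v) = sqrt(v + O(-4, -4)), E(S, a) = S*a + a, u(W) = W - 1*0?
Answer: 3*I*sqrt(2)/46 ≈ 0.092231*I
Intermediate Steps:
u(W) = W (u(W) = W + 0 = W)
E(S, a) = a + S*a
l(v) = sqrt(-4 + v) (l(v) = sqrt(v - 4) = sqrt(-4 + v))
x(Y) = 10 - 2*Y (x(Y) = (-5 + Y)*(-2) = 10 - 2*Y)
l(E(6, -2))/x(-18) = sqrt(-4 - 2*(1 + 6))/(10 - 2*(-18)) = sqrt(-4 - 2*7)/(10 + 36) = sqrt(-4 - 14)/46 = sqrt(-18)*(1/46) = (3*I*sqrt(2))*(1/46) = 3*I*sqrt(2)/46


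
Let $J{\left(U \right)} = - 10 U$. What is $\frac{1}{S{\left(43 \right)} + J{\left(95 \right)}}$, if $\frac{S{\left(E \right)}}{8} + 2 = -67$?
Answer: $- \frac{1}{1502} \approx -0.00066578$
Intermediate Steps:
$S{\left(E \right)} = -552$ ($S{\left(E \right)} = -16 + 8 \left(-67\right) = -16 - 536 = -552$)
$\frac{1}{S{\left(43 \right)} + J{\left(95 \right)}} = \frac{1}{-552 - 950} = \frac{1}{-1502} = - \frac{1}{1502}$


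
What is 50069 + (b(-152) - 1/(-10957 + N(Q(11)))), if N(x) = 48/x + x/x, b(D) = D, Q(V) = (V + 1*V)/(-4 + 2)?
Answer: 6018193199/120564 ≈ 49917.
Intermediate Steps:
Q(V) = -V (Q(V) = (V + V)/(-2) = (2*V)*(-½) = -V)
N(x) = 1 + 48/x (N(x) = 48/x + 1 = 1 + 48/x)
50069 + (b(-152) - 1/(-10957 + N(Q(11)))) = 50069 + (-152 - 1/(-10957 + (48 - 1*11)/((-1*11)))) = 50069 + (-152 - 1/(-10957 + (48 - 11)/(-11))) = 50069 + (-152 - 1/(-10957 - 1/11*37)) = 50069 + (-152 - 1/(-10957 - 37/11)) = 50069 + (-152 - 1/(-120564/11)) = 50069 + (-152 - 1*(-11/120564)) = 50069 + (-152 + 11/120564) = 50069 - 18325717/120564 = 6018193199/120564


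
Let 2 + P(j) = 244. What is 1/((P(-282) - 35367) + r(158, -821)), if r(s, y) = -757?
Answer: -1/35882 ≈ -2.7869e-5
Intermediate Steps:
P(j) = 242 (P(j) = -2 + 244 = 242)
1/((P(-282) - 35367) + r(158, -821)) = 1/((242 - 35367) - 757) = 1/(-35125 - 757) = 1/(-35882) = -1/35882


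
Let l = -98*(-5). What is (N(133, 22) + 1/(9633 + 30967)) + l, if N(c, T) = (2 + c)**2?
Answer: 759829001/40600 ≈ 18715.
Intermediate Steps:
l = 490
(N(133, 22) + 1/(9633 + 30967)) + l = ((2 + 133)**2 + 1/(9633 + 30967)) + 490 = (135**2 + 1/40600) + 490 = (18225 + 1/40600) + 490 = 739935001/40600 + 490 = 759829001/40600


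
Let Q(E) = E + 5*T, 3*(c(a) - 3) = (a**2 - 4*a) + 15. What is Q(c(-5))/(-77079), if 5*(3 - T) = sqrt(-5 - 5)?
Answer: -38/77079 + I*sqrt(10)/77079 ≈ -0.000493 + 4.1026e-5*I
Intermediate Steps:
c(a) = 8 - 4*a/3 + a**2/3 (c(a) = 3 + ((a**2 - 4*a) + 15)/3 = 3 + (15 + a**2 - 4*a)/3 = 3 + (5 - 4*a/3 + a**2/3) = 8 - 4*a/3 + a**2/3)
T = 3 - I*sqrt(10)/5 (T = 3 - sqrt(-5 - 5)/5 = 3 - I*sqrt(10)/5 ≈ 3.0 - 0.63246*I)
Q(E) = 15 + E - I*sqrt(10) (Q(E) = E + 5*(3 - I*sqrt(10)/5) = E + (15 - I*sqrt(10)) = 15 + E - I*sqrt(10))
Q(c(-5))/(-77079) = (15 + (8 - 4/3*(-5) + (1/3)*(-5)**2) - I*sqrt(10))/(-77079) = (15 + (8 + 20/3 + (1/3)*25) - I*sqrt(10))*(-1/77079) = (15 + (8 + 20/3 + 25/3) - I*sqrt(10))*(-1/77079) = (15 + 23 - I*sqrt(10))*(-1/77079) = (38 - I*sqrt(10))*(-1/77079) = -38/77079 + I*sqrt(10)/77079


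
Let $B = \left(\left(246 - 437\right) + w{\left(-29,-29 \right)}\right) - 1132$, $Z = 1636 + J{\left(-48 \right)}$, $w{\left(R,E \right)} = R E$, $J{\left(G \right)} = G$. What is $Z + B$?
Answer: $1106$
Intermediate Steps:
$w{\left(R,E \right)} = E R$
$Z = 1588$ ($Z = 1636 - 48 = 1588$)
$B = -482$ ($B = \left(\left(246 - 437\right) - -841\right) - 1132 = \left(-191 + 841\right) - 1132 = 650 - 1132 = -482$)
$Z + B = 1588 - 482 = 1106$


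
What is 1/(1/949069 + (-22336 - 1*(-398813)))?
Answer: 949069/357302649914 ≈ 2.6562e-6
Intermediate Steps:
1/(1/949069 + (-22336 - 1*(-398813))) = 1/(1/949069 + (-22336 + 398813)) = 1/(1/949069 + 376477) = 1/(357302649914/949069) = 949069/357302649914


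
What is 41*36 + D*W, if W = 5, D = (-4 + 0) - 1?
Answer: 1451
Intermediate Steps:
D = -5 (D = -4 - 1 = -5)
41*36 + D*W = 41*36 - 5*5 = 1476 - 25 = 1451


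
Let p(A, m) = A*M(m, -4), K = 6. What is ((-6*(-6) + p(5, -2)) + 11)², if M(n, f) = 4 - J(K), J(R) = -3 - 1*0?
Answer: 6724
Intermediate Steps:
J(R) = -3 (J(R) = -3 + 0 = -3)
M(n, f) = 7 (M(n, f) = 4 - 1*(-3) = 4 + 3 = 7)
p(A, m) = 7*A (p(A, m) = A*7 = 7*A)
((-6*(-6) + p(5, -2)) + 11)² = ((-6*(-6) + 7*5) + 11)² = ((36 + 35) + 11)² = (71 + 11)² = 82² = 6724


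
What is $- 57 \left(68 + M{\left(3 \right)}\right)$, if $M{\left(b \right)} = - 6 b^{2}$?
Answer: $-798$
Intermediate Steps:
$- 57 \left(68 + M{\left(3 \right)}\right) = - 57 \left(68 - 6 \cdot 3^{2}\right) = - 57 \left(68 - 54\right) = \left(-57\right) 14 = -798$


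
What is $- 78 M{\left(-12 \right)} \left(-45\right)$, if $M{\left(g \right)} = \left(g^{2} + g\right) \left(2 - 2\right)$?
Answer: $0$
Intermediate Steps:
$M{\left(g \right)} = 0$ ($M{\left(g \right)} = \left(g + g^{2}\right) 0 = 0$)
$- 78 M{\left(-12 \right)} \left(-45\right) = \left(-78\right) 0 \left(-45\right) = 0 \left(-45\right) = 0$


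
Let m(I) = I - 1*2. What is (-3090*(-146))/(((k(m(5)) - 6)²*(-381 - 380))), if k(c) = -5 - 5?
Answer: -112785/48704 ≈ -2.3157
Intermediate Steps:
m(I) = -2 + I (m(I) = I - 2 = -2 + I)
k(c) = -10
(-3090*(-146))/(((k(m(5)) - 6)²*(-381 - 380))) = (-3090*(-146))/(((-10 - 6)²*(-381 - 380))) = 451140/(((-16)²*(-761))) = 451140/((256*(-761))) = 451140/(-194816) = 451140*(-1/194816) = -112785/48704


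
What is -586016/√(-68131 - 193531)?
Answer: 293008*I*√261662/130831 ≈ 1145.6*I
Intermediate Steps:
-586016/√(-68131 - 193531) = -586016*(-I*√261662/261662) = -(-293008)*I*√261662/130831 = 293008*I*√261662/130831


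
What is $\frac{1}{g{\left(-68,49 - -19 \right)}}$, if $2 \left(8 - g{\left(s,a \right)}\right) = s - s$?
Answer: $\frac{1}{8} \approx 0.125$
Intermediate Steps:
$g{\left(s,a \right)} = 8$ ($g{\left(s,a \right)} = 8 - \frac{s - s}{2} = 8 - 0 = 8 + 0 = 8$)
$\frac{1}{g{\left(-68,49 - -19 \right)}} = \frac{1}{8}$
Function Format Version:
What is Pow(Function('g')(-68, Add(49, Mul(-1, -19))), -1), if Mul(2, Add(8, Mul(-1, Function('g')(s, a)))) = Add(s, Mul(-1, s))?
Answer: Rational(1, 8) ≈ 0.12500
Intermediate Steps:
Function('g')(s, a) = 8 (Function('g')(s, a) = Add(8, Mul(Rational(-1, 2), Add(s, Mul(-1, s)))) = Add(8, Mul(Rational(-1, 2), 0)) = Add(8, 0) = 8)
Pow(Function('g')(-68, Add(49, Mul(-1, -19))), -1) = Pow(8, -1) = Rational(1, 8)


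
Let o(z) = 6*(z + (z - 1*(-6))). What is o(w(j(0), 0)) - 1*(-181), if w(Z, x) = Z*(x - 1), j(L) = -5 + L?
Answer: 277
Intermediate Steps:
w(Z, x) = Z*(-1 + x)
o(z) = 36 + 12*z (o(z) = 6*(z + (z + 6)) = 6*(z + (6 + z)) = 6*(6 + 2*z) = 36 + 12*z)
o(w(j(0), 0)) - 1*(-181) = (36 + 12*((-5 + 0)*(-1 + 0))) - 1*(-181) = (36 + 12*(-5*(-1))) + 181 = (36 + 12*5) + 181 = (36 + 60) + 181 = 96 + 181 = 277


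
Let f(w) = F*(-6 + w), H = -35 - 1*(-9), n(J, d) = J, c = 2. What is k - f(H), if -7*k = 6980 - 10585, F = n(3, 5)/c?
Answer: 563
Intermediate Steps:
F = 3/2 ≈ 1.5000
k = 515 (k = -(6980 - 10585)/7 = -⅐*(-3605) = 515)
H = -26 (H = -35 + 9 = -26)
f(w) = -9 + 3*w/2 (f(w) = 3*(-6 + w)/2 = -9 + 3*w/2)
k - f(H) = 515 - (-9 + (3/2)*(-26)) = 515 - (-9 - 39) = 515 - 1*(-48) = 515 + 48 = 563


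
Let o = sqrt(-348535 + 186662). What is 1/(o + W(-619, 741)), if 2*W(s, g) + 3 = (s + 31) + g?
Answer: 75/167498 - I*sqrt(161873)/167498 ≈ 0.00044777 - 0.002402*I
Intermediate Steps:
o = I*sqrt(161873) (o = sqrt(-161873) = I*sqrt(161873) ≈ 402.33*I)
W(s, g) = 14 + g/2 + s/2 (W(s, g) = -3/2 + ((s + 31) + g)/2 = -3/2 + ((31 + s) + g)/2 = -3/2 + (31 + g + s)/2 = -3/2 + (31/2 + g/2 + s/2) = 14 + g/2 + s/2)
1/(o + W(-619, 741)) = 1/(I*sqrt(161873) + (14 + (1/2)*741 + (1/2)*(-619))) = 1/(I*sqrt(161873) + (14 + 741/2 - 619/2)) = 1/(I*sqrt(161873) + 75) = 1/(75 + I*sqrt(161873))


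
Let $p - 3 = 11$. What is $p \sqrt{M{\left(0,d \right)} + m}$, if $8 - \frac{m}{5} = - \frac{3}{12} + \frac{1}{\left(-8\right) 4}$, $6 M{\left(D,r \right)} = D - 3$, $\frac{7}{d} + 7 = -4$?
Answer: $\frac{7 \sqrt{2618}}{4} \approx 89.541$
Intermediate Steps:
$d = - \frac{7}{11}$ ($d = \frac{7}{-7 - 4} = \frac{7}{-11} = 7 \left(- \frac{1}{11}\right) = - \frac{7}{11} \approx -0.63636$)
$M{\left(D,r \right)} = - \frac{1}{2} + \frac{D}{6}$ ($M{\left(D,r \right)} = \frac{D - 3}{6} = \frac{-3 + D}{6} = - \frac{1}{2} + \frac{D}{6}$)
$p = 14$ ($p = 3 + 11 = 14$)
$m = \frac{1325}{32}$ ($m = 40 - 5 \left(- \frac{3}{12} + \frac{1}{\left(-8\right) 4}\right) = 40 - 5 \left(\left(-3\right) \frac{1}{12} - \frac{1}{32}\right) = 40 - 5 \left(- \frac{1}{4} - \frac{1}{32}\right) = 40 - - \frac{45}{32} = 40 + \frac{45}{32} = \frac{1325}{32} \approx 41.406$)
$p \sqrt{M{\left(0,d \right)} + m} = 14 \sqrt{\left(- \frac{1}{2} + \frac{1}{6} \cdot 0\right) + \frac{1325}{32}} = 14 \sqrt{\left(- \frac{1}{2} + 0\right) + \frac{1325}{32}} = 14 \sqrt{- \frac{1}{2} + \frac{1325}{32}} = 14 \sqrt{\frac{1309}{32}} = 14 \frac{\sqrt{2618}}{8} = \frac{7 \sqrt{2618}}{4}$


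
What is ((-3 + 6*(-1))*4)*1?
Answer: -36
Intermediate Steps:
((-3 + 6*(-1))*4)*1 = ((-3 - 6)*4)*1 = -9*4*1 = -36*1 = -36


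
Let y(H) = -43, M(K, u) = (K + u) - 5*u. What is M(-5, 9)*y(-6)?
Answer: 1763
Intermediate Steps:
M(K, u) = K - 4*u
M(-5, 9)*y(-6) = (-5 - 4*9)*(-43) = (-5 - 36)*(-43) = -41*(-43) = 1763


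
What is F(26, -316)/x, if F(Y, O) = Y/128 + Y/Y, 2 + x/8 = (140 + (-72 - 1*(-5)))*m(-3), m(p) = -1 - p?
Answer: 77/73728 ≈ 0.0010444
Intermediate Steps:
x = 1152 (x = -16 + 8*((140 + (-72 - 1*(-5)))*(-1 - 1*(-3))) = -16 + 8*((140 + (-72 + 5))*(-1 + 3)) = -16 + 8*((140 - 67)*2) = -16 + 8*(73*2) = -16 + 8*146 = -16 + 1168 = 1152)
F(Y, O) = 1 + Y/128 (F(Y, O) = Y*(1/128) + 1 = Y/128 + 1 = 1 + Y/128)
F(26, -316)/x = (1 + (1/128)*26)/1152 = (1 + 13/64)*(1/1152) = (77/64)*(1/1152) = 77/73728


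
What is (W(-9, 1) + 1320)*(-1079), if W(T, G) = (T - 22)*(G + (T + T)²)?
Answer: 9446645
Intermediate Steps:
W(T, G) = (-22 + T)*(G + 4*T²) (W(T, G) = (-22 + T)*(G + (2*T)²) = (-22 + T)*(G + 4*T²))
(W(-9, 1) + 1320)*(-1079) = ((-88*(-9)² - 22*1 + 4*(-9)³ + 1*(-9)) + 1320)*(-1079) = ((-88*81 - 22 + 4*(-729) - 9) + 1320)*(-1079) = ((-7128 - 22 - 2916 - 9) + 1320)*(-1079) = (-10075 + 1320)*(-1079) = -8755*(-1079) = 9446645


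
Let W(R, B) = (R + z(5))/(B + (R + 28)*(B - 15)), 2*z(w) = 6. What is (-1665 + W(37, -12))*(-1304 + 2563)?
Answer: -3704097605/1767 ≈ -2.0963e+6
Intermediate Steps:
z(w) = 3 (z(w) = (½)*6 = 3)
W(R, B) = (3 + R)/(B + (-15 + B)*(28 + R)) (W(R, B) = (R + 3)/(B + (R + 28)*(B - 15)) = (3 + R)/(B + (28 + R)*(-15 + B)) = (3 + R)/(B + (-15 + B)*(28 + R)))
(-1665 + W(37, -12))*(-1304 + 2563) = (-1665 + (3 + 37)/(-420 - 15*37 + 29*(-12) - 12*37))*(-1304 + 2563) = (-1665 + 40/(-420 - 555 - 348 - 444))*1259 = (-1665 + 40/(-1767))*1259 = (-1665 - 1/1767*40)*1259 = (-1665 - 40/1767)*1259 = -2942095/1767*1259 = -3704097605/1767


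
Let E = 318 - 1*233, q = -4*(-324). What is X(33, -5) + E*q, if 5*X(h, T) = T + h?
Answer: 550828/5 ≈ 1.1017e+5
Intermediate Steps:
q = 1296
X(h, T) = T/5 + h/5 (X(h, T) = (T + h)/5 = T/5 + h/5)
E = 85 (E = 318 - 233 = 85)
X(33, -5) + E*q = ((⅕)*(-5) + (⅕)*33) + 85*1296 = (-1 + 33/5) + 110160 = 28/5 + 110160 = 550828/5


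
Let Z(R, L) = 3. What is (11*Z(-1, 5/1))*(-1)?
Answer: -33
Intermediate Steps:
(11*Z(-1, 5/1))*(-1) = (11*3)*(-1) = 33*(-1) = -33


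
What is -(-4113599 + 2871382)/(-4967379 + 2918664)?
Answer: -1242217/2048715 ≈ -0.60634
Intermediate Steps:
-(-4113599 + 2871382)/(-4967379 + 2918664) = -(-1242217)/(-2048715) = -(-1242217)*(-1)/2048715 = -1*1242217/2048715 = -1242217/2048715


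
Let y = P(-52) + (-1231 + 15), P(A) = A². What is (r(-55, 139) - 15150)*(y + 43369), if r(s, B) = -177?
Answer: -687523239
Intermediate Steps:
y = 1488 (y = (-52)² + (-1231 + 15) = 2704 - 1216 = 1488)
(r(-55, 139) - 15150)*(y + 43369) = (-177 - 15150)*(1488 + 43369) = -15327*44857 = -687523239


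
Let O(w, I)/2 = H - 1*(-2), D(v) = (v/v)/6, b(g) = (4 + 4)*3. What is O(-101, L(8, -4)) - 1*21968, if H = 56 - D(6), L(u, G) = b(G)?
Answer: -65557/3 ≈ -21852.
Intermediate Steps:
b(g) = 24 (b(g) = 8*3 = 24)
L(u, G) = 24
D(v) = ⅙ (D(v) = 1*(⅙) = ⅙)
H = 335/6 (H = 56 - 1*⅙ = 56 - ⅙ = 335/6 ≈ 55.833)
O(w, I) = 347/3 (O(w, I) = 2*(335/6 - 1*(-2)) = 2*(335/6 + 2) = 2*(347/6) = 347/3)
O(-101, L(8, -4)) - 1*21968 = 347/3 - 1*21968 = 347/3 - 21968 = -65557/3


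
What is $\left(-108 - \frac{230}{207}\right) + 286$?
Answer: $\frac{1592}{9} \approx 176.89$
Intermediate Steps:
$\left(-108 - \frac{230}{207}\right) + 286 = \left(-108 - \frac{10}{9}\right) + 286 = - \frac{982}{9} + 286 = \frac{1592}{9}$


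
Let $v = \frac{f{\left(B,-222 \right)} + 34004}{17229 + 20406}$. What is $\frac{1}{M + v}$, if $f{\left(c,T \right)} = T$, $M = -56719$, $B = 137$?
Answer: $- \frac{37635}{2134585783} \approx -1.7631 \cdot 10^{-5}$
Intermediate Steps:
$v = \frac{33782}{37635}$ ($v = \frac{-222 + 34004}{17229 + 20406} = \frac{33782}{37635} \approx 0.89762$)
$\frac{1}{M + v} = \frac{1}{-56719 + \frac{33782}{37635}} = \frac{1}{- \frac{2134585783}{37635}} = - \frac{37635}{2134585783}$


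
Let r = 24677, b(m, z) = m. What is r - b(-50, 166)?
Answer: 24727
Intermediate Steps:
r - b(-50, 166) = 24677 - 1*(-50) = 24677 + 50 = 24727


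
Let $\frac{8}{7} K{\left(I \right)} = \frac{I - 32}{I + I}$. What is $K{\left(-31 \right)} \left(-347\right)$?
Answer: $- \frac{153027}{496} \approx -308.52$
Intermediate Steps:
$K{\left(I \right)} = \frac{7 \left(-32 + I\right)}{16 I}$ ($K{\left(I \right)} = \frac{7 \frac{I - 32}{I + I}}{8} = \frac{7 \frac{-32 + I}{2 I}}{8} = \frac{7 \left(-32 + I\right)}{16 I}$)
$K{\left(-31 \right)} \left(-347\right) = \left(\frac{7}{16} - \frac{14}{-31}\right) \left(-347\right) = \left(\frac{7}{16} - - \frac{14}{31}\right) \left(-347\right) = \left(\frac{7}{16} + \frac{14}{31}\right) \left(-347\right) = \frac{441}{496} \left(-347\right) = - \frac{153027}{496}$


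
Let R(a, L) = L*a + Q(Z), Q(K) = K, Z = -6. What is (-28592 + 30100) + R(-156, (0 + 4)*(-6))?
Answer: 5246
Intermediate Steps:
R(a, L) = -6 + L*a (R(a, L) = L*a - 6 = -6 + L*a)
(-28592 + 30100) + R(-156, (0 + 4)*(-6)) = (-28592 + 30100) + (-6 + ((0 + 4)*(-6))*(-156)) = 1508 + (-6 + (4*(-6))*(-156)) = 1508 + (-6 - 24*(-156)) = 1508 + (-6 + 3744) = 1508 + 3738 = 5246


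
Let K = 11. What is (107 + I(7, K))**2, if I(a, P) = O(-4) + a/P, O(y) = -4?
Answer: 1299600/121 ≈ 10741.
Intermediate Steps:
I(a, P) = -4 + a/P
(107 + I(7, K))**2 = (107 + (-4 + 7/11))**2 = (107 - 37/11)**2 = (1140/11)**2 = 1299600/121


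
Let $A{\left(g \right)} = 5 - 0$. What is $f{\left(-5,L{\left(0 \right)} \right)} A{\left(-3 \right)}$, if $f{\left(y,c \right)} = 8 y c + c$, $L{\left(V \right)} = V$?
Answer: $0$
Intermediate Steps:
$f{\left(y,c \right)} = c + 8 c y$ ($f{\left(y,c \right)} = 8 c y + c = c + 8 c y$)
$A{\left(g \right)} = 5$ ($A{\left(g \right)} = 5 + 0 = 5$)
$f{\left(-5,L{\left(0 \right)} \right)} A{\left(-3 \right)} = 0 \left(1 + 8 \left(-5\right)\right) 5 = 0 \left(1 - 40\right) 5 = 0 \left(-39\right) 5 = 0 \cdot 5 = 0$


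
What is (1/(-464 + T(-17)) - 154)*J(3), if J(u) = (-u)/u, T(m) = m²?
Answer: 26951/175 ≈ 154.01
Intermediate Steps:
J(u) = -1
(1/(-464 + T(-17)) - 154)*J(3) = (1/(-464 + (-17)²) - 154)*(-1) = (1/(-464 + 289) - 154)*(-1) = (1/(-175) - 154)*(-1) = (-1/175 - 154)*(-1) = -26951/175*(-1) = 26951/175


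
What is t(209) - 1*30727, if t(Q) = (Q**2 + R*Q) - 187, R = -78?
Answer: -3535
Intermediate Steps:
t(Q) = -187 + Q**2 - 78*Q (t(Q) = (Q**2 - 78*Q) - 187 = -187 + Q**2 - 78*Q)
t(209) - 1*30727 = (-187 + 209**2 - 78*209) - 1*30727 = (-187 + 43681 - 16302) - 30727 = 27192 - 30727 = -3535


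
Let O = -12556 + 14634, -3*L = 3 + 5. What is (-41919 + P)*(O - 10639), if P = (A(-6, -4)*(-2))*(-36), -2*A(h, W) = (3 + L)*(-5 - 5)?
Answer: 357841239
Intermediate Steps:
L = -8/3 (L = -(3 + 5)/3 = -1/3*8 = -8/3 ≈ -2.6667)
A(h, W) = 5/3 (A(h, W) = -(3 - 8/3)*(-5 - 5)/2 = -(-10)/6 = -1/2*(-10/3) = 5/3)
P = 120 (P = ((5/3)*(-2))*(-36) = -10/3*(-36) = 120)
O = 2078
(-41919 + P)*(O - 10639) = (-41919 + 120)*(2078 - 10639) = -41799*(-8561) = 357841239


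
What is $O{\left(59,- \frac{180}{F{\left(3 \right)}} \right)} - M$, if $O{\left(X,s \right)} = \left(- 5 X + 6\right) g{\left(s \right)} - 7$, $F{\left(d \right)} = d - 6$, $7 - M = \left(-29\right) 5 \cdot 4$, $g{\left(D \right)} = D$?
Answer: $-17934$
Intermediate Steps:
$M = 587$ ($M = 7 - \left(-29\right) 5 \cdot 4 = 7 - \left(-145\right) 4 = 7 - -580 = 7 + 580 = 587$)
$F{\left(d \right)} = -6 + d$ ($F{\left(d \right)} = d - 6 = -6 + d$)
$O{\left(X,s \right)} = -7 + s \left(6 - 5 X\right)$ ($O{\left(X,s \right)} = \left(- 5 X + 6\right) s - 7 = \left(6 - 5 X\right) s - 7 = s \left(6 - 5 X\right) - 7 = -7 + s \left(6 - 5 X\right)$)
$O{\left(59,- \frac{180}{F{\left(3 \right)}} \right)} - M = \left(-7 + 6 \left(- \frac{180}{-6 + 3}\right) - 295 \left(- \frac{180}{-6 + 3}\right)\right) - 587 = \left(-7 + 6 \left(- \frac{180}{-3}\right) - 295 \left(- \frac{180}{-3}\right)\right) - 587 = \left(-7 + 6 \left(\left(-180\right) \left(- \frac{1}{3}\right)\right) - 295 \left(\left(-180\right) \left(- \frac{1}{3}\right)\right)\right) - 587 = \left(-7 + 6 \cdot 60 - 295 \cdot 60\right) - 587 = \left(-7 + 360 - 17700\right) - 587 = -17347 - 587 = -17934$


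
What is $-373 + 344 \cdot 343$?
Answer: $117619$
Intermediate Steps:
$-373 + 344 \cdot 343 = -373 + 117992 = 117619$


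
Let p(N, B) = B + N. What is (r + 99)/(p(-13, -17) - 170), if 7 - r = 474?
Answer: 46/25 ≈ 1.8400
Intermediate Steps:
r = -467 (r = 7 - 1*474 = 7 - 474 = -467)
(r + 99)/(p(-13, -17) - 170) = (-467 + 99)/((-17 - 13) - 170) = -368/(-30 - 170) = -368/(-200) = -368*(-1/200) = 46/25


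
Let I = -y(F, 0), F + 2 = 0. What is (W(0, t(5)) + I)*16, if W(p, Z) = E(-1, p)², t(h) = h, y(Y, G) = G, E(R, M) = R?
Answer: 16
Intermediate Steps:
F = -2 (F = -2 + 0 = -2)
I = 0 (I = -1*0 = 0)
W(p, Z) = 1 (W(p, Z) = (-1)² = 1)
(W(0, t(5)) + I)*16 = (1 + 0)*16 = 1*16 = 16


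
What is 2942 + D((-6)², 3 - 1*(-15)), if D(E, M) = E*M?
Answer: 3590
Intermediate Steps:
2942 + D((-6)², 3 - 1*(-15)) = 2942 + (-6)²*(3 - 1*(-15)) = 2942 + 36*(3 + 15) = 2942 + 36*18 = 2942 + 648 = 3590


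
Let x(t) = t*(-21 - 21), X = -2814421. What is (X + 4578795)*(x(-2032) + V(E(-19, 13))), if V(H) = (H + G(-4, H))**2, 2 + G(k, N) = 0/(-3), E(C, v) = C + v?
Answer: 150691654592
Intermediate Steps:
G(k, N) = -2 (G(k, N) = -2 + 0/(-3) = -2 + 0*(-1/3) = -2 + 0 = -2)
x(t) = -42*t (x(t) = t*(-42) = -42*t)
V(H) = (-2 + H)**2 (V(H) = (H - 2)**2 = (-2 + H)**2)
(X + 4578795)*(x(-2032) + V(E(-19, 13))) = (-2814421 + 4578795)*(-42*(-2032) + (-2 + (-19 + 13))**2) = 1764374*(85344 + (-2 - 6)**2) = 1764374*(85344 + (-8)**2) = 1764374*(85344 + 64) = 1764374*85408 = 150691654592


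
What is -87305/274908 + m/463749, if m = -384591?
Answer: -48738249691/42496103364 ≈ -1.1469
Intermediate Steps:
-87305/274908 + m/463749 = -87305/274908 - 384591/463749 = -87305*1/274908 - 384591*1/463749 = -87305/274908 - 128197/154583 = -48738249691/42496103364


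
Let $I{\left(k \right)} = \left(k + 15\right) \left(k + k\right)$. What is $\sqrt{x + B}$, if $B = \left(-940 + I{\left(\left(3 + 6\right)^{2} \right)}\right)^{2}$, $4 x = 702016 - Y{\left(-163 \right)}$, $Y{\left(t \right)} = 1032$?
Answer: $\sqrt{213685790} \approx 14618.0$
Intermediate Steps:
$I{\left(k \right)} = 2 k \left(15 + k\right)$ ($I{\left(k \right)} = \left(15 + k\right) 2 k = 2 k \left(15 + k\right)$)
$x = 175246$ ($x = \frac{702016 - 1032}{4} = \frac{1}{4} \cdot 700984 = 175246$)
$B = 213510544$ ($B = \left(-940 + 2 \left(3 + 6\right)^{2} \left(15 + \left(3 + 6\right)^{2}\right)\right)^{2} = \left(-940 + 2 \cdot 9^{2} \left(15 + 9^{2}\right)\right)^{2} = \left(-940 + 2 \cdot 81 \left(15 + 81\right)\right)^{2} = \left(-940 + 2 \cdot 81 \cdot 96\right)^{2} = \left(-940 + 15552\right)^{2} = 14612^{2} = 213510544$)
$\sqrt{x + B} = \sqrt{175246 + 213510544} = \sqrt{213685790}$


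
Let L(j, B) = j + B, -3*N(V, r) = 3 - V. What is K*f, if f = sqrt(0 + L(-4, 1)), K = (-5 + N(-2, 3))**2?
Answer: 400*I*sqrt(3)/9 ≈ 76.98*I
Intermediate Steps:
N(V, r) = -1 + V/3 (N(V, r) = -(3 - V)/3 = -1 + V/3)
L(j, B) = B + j
K = 400/9 (K = (-5 + (-1 + (1/3)*(-2)))**2 = (-5 + (-1 - 2/3))**2 = (-5 - 5/3)**2 = (-20/3)**2 = 400/9 ≈ 44.444)
f = I*sqrt(3) (f = sqrt(0 + (1 - 4)) = sqrt(0 - 3) = sqrt(-3) = I*sqrt(3) ≈ 1.732*I)
K*f = 400*(I*sqrt(3))/9 = 400*I*sqrt(3)/9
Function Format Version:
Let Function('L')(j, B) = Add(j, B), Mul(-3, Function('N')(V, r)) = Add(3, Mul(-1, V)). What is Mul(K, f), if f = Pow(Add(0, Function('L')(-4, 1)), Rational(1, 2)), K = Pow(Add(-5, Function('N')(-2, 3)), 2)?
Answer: Mul(Rational(400, 9), I, Pow(3, Rational(1, 2))) ≈ Mul(76.980, I)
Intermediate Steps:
Function('N')(V, r) = Add(-1, Mul(Rational(1, 3), V)) (Function('N')(V, r) = Mul(Rational(-1, 3), Add(3, Mul(-1, V))) = Add(-1, Mul(Rational(1, 3), V)))
Function('L')(j, B) = Add(B, j)
K = Rational(400, 9) (K = Pow(Add(-5, Add(-1, Mul(Rational(1, 3), -2))), 2) = Pow(Add(-5, Add(-1, Rational(-2, 3))), 2) = Pow(Add(-5, Rational(-5, 3)), 2) = Pow(Rational(-20, 3), 2) = Rational(400, 9) ≈ 44.444)
f = Mul(I, Pow(3, Rational(1, 2))) (f = Pow(Add(0, Add(1, -4)), Rational(1, 2)) = Pow(Add(0, -3), Rational(1, 2)) = Pow(-3, Rational(1, 2)) = Mul(I, Pow(3, Rational(1, 2))) ≈ Mul(1.7320, I))
Mul(K, f) = Mul(Rational(400, 9), Mul(I, Pow(3, Rational(1, 2)))) = Mul(Rational(400, 9), I, Pow(3, Rational(1, 2)))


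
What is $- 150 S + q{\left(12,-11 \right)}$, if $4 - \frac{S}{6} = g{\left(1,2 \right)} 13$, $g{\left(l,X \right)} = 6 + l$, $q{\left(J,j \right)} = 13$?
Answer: $78313$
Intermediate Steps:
$S = -522$ ($S = 24 - 6 \left(6 + 1\right) 13 = 24 - 6 \cdot 7 \cdot 13 = 24 - 546 = -522$)
$- 150 S + q{\left(12,-11 \right)} = \left(-150\right) \left(-522\right) + 13 = 78300 + 13 = 78313$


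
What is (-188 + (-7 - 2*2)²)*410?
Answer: -27470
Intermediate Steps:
(-188 + (-7 - 2*2)²)*410 = (-188 + (-7 - 4)²)*410 = (-188 + (-11)²)*410 = (-188 + 121)*410 = -67*410 = -27470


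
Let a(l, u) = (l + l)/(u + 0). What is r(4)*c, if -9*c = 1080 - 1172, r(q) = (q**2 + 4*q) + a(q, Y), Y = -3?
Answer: 8096/27 ≈ 299.85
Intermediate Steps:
a(l, u) = 2*l/u (a(l, u) = (2*l)/u = 2*l/u)
r(q) = q**2 + 10*q/3 (r(q) = (q**2 + 4*q) + 2*q/(-3) = (q**2 + 4*q) + 2*q*(-1/3) = (q**2 + 4*q) - 2*q/3 = q**2 + 10*q/3)
c = 92/9 (c = -(1080 - 1172)/9 = -1/9*(-92) = 92/9 ≈ 10.222)
r(4)*c = ((1/3)*4*(10 + 3*4))*(92/9) = ((1/3)*4*(10 + 12))*(92/9) = ((1/3)*4*22)*(92/9) = (88/3)*(92/9) = 8096/27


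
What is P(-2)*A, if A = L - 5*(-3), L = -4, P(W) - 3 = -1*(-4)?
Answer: 77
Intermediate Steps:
P(W) = 7 (P(W) = 3 - 1*(-4) = 3 + 4 = 7)
A = 11 (A = -4 - 5*(-3) = -4 + 15 = 11)
P(-2)*A = 7*11 = 77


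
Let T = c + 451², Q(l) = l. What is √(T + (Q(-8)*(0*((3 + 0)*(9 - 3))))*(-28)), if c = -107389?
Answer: 6*√2667 ≈ 309.86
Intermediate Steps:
T = 96012 (T = -107389 + 451² = -107389 + 203401 = 96012)
√(T + (Q(-8)*(0*((3 + 0)*(9 - 3))))*(-28)) = √(96012 - 0*(3 + 0)*(9 - 3)*(-28)) = √(96012 - 0*3*6*(-28)) = √(96012 - 0*18*(-28)) = √(96012 - 8*0*(-28)) = √(96012 + 0*(-28)) = √(96012 + 0) = √96012 = 6*√2667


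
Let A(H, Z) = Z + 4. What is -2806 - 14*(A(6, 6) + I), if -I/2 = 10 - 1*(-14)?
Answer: -2274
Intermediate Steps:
A(H, Z) = 4 + Z
I = -48 (I = -2*(10 - 1*(-14)) = -2*(10 + 14) = -2*24 = -48)
-2806 - 14*(A(6, 6) + I) = -2806 - 14*((4 + 6) - 48) = -2806 - 14*(10 - 48) = -2806 - 14*(-38) = -2806 + 532 = -2274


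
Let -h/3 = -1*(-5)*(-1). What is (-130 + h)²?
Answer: 13225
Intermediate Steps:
h = 15 (h = -3*(-1*(-5))*(-1) = -15*(-1) = -3*(-5) = 15)
(-130 + h)² = (-130 + 15)² = (-115)² = 13225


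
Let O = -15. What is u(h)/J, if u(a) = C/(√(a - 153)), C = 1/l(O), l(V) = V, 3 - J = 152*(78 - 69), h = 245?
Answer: √23/941850 ≈ 5.0919e-6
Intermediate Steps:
J = -1365 (J = 3 - 152*(78 - 69) = 3 - 152*9 = 3 - 1*1368 = 3 - 1368 = -1365)
C = -1/15 (C = 1/(-15) = -1/15 ≈ -0.066667)
u(a) = -1/(15*√(-153 + a)) (u(a) = -1/(15*√(a - 153)) = -1/(15*√(-153 + a)))
u(h)/J = -1/(15*√(-153 + 245))/(-1365) = -√23/690*(-1/1365) = √23/941850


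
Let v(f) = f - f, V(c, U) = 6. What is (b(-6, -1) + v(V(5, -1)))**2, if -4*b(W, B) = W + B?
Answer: 49/16 ≈ 3.0625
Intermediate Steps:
v(f) = 0
b(W, B) = -B/4 - W/4 (b(W, B) = -(W + B)/4 = -(B + W)/4 = -B/4 - W/4)
(b(-6, -1) + v(V(5, -1)))**2 = ((-1/4*(-1) - 1/4*(-6)) + 0)**2 = ((1/4 + 3/2) + 0)**2 = (7/4 + 0)**2 = (7/4)**2 = 49/16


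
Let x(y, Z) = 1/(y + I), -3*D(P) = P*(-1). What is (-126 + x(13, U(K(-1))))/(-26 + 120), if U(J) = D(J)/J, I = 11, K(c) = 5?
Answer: -3023/2256 ≈ -1.3400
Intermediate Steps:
D(P) = P/3 (D(P) = -P*(-1)/3 = -(-1)*P/3 = P/3)
U(J) = 1/3 (U(J) = (J/3)/J = 1/3)
x(y, Z) = 1/(11 + y) (x(y, Z) = 1/(y + 11) = 1/(11 + y))
(-126 + x(13, U(K(-1))))/(-26 + 120) = (-126 + 1/(11 + 13))/(-26 + 120) = (-126 + 1/24)/94 = (-126 + 1/24)*(1/94) = -3023/24*1/94 = -3023/2256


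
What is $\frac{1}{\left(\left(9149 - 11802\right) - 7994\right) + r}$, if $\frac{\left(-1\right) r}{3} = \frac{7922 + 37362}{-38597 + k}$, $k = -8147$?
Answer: $- \frac{11686}{124386879} \approx -9.3949 \cdot 10^{-5}$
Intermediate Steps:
$r = \frac{33963}{11686}$ ($r = - 3 \frac{7922 + 37362}{-38597 - 8147} = - 3 \frac{45284}{-46744} = - 3 \cdot 45284 \left(- \frac{1}{46744}\right) = \left(-3\right) \left(- \frac{11321}{11686}\right) = \frac{33963}{11686} \approx 2.9063$)
$\frac{1}{\left(\left(9149 - 11802\right) - 7994\right) + r} = \frac{1}{\left(\left(9149 - 11802\right) - 7994\right) + \frac{33963}{11686}} = \frac{1}{\left(\left(9149 - 11802\right) + \left(-16195 + 8201\right)\right) + \frac{33963}{11686}} = \frac{1}{\left(-2653 - 7994\right) + \frac{33963}{11686}} = \frac{1}{-10647 + \frac{33963}{11686}} = \frac{1}{- \frac{124386879}{11686}} = - \frac{11686}{124386879}$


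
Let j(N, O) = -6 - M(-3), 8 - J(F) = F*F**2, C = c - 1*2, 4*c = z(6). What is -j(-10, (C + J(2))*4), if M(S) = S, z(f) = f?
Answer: 3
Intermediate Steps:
c = 3/2 (c = (1/4)*6 = 3/2 ≈ 1.5000)
C = -1/2 (C = 3/2 - 1*2 = 3/2 - 2 = -1/2 ≈ -0.50000)
J(F) = 8 - F**3 (J(F) = 8 - F*F**2 = 8 - F**3)
j(N, O) = -3 (j(N, O) = -6 - 1*(-3) = -6 + 3 = -3)
-j(-10, (C + J(2))*4) = -1*(-3) = 3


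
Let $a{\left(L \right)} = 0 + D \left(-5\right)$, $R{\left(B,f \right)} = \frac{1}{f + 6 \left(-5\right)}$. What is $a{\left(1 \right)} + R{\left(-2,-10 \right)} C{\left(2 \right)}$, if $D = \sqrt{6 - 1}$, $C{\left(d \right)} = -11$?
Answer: $\frac{11}{40} - 5 \sqrt{5} \approx -10.905$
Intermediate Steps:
$R{\left(B,f \right)} = \frac{1}{-30 + f}$ ($R{\left(B,f \right)} = \frac{1}{f - 30} = \frac{1}{-30 + f}$)
$D = \sqrt{5} \approx 2.2361$
$a{\left(L \right)} = - 5 \sqrt{5}$ ($a{\left(L \right)} = 0 + \sqrt{5} \left(-5\right) = 0 - 5 \sqrt{5} = - 5 \sqrt{5}$)
$a{\left(1 \right)} + R{\left(-2,-10 \right)} C{\left(2 \right)} = - 5 \sqrt{5} + \frac{1}{-30 - 10} \left(-11\right) = - 5 \sqrt{5} + \frac{1}{-40} \left(-11\right) = - 5 \sqrt{5} - - \frac{11}{40} = - 5 \sqrt{5} + \frac{11}{40} = \frac{11}{40} - 5 \sqrt{5}$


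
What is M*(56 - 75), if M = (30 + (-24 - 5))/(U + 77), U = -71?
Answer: -19/6 ≈ -3.1667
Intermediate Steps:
M = 1/6 (M = (30 + (-24 - 5))/(-71 + 77) = (30 - 29)/6 = 1*(1/6) = 1/6 ≈ 0.16667)
M*(56 - 75) = (56 - 75)/6 = (1/6)*(-19) = -19/6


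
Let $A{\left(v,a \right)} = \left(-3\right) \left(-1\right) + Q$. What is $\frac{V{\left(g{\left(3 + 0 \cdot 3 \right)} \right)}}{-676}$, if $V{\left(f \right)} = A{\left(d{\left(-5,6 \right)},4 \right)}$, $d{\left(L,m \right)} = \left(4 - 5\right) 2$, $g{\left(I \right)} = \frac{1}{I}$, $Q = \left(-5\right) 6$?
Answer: $\frac{27}{676} \approx 0.039941$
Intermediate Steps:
$Q = -30$
$d{\left(L,m \right)} = -2$ ($d{\left(L,m \right)} = \left(-1\right) 2 = -2$)
$A{\left(v,a \right)} = -27$ ($A{\left(v,a \right)} = \left(-3\right) \left(-1\right) - 30 = 3 - 30 = -27$)
$V{\left(f \right)} = -27$
$\frac{V{\left(g{\left(3 + 0 \cdot 3 \right)} \right)}}{-676} = - \frac{27}{-676} = \left(-27\right) \left(- \frac{1}{676}\right) = \frac{27}{676}$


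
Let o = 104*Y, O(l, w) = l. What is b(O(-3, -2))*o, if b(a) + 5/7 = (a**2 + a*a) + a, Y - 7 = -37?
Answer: -312000/7 ≈ -44571.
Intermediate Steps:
Y = -30 (Y = 7 - 37 = -30)
o = -3120 (o = 104*(-30) = -3120)
b(a) = -5/7 + a + 2*a**2 (b(a) = -5/7 + ((a**2 + a*a) + a) = -5/7 + ((a**2 + a**2) + a) = -5/7 + (2*a**2 + a) = -5/7 + (a + 2*a**2) = -5/7 + a + 2*a**2)
b(O(-3, -2))*o = (-5/7 - 3 + 2*(-3)**2)*(-3120) = (-5/7 - 3 + 2*9)*(-3120) = (-5/7 - 3 + 18)*(-3120) = (100/7)*(-3120) = -312000/7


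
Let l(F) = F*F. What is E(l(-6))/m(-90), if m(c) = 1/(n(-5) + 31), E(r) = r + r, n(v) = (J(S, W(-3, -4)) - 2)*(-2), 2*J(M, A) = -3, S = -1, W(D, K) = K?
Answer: 2736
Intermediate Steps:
J(M, A) = -3/2 (J(M, A) = (½)*(-3) = -3/2)
l(F) = F²
n(v) = 7 (n(v) = (-3/2 - 2)*(-2) = -7/2*(-2) = 7)
E(r) = 2*r
m(c) = 1/38 (m(c) = 1/(7 + 31) = 1/38)
E(l(-6))/m(-90) = (2*(-6)²)/(1/38) = (2*36)*38 = 72*38 = 2736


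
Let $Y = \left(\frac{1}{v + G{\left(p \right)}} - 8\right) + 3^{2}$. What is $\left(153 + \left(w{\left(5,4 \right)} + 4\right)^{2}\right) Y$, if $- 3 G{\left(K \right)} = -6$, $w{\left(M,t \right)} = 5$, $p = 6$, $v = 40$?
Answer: $\frac{1677}{7} \approx 239.57$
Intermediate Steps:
$G{\left(K \right)} = 2$ ($G{\left(K \right)} = \left(- \frac{1}{3}\right) \left(-6\right) = 2$)
$Y = \frac{43}{42}$ ($Y = \left(\frac{1}{40 + 2} - 8\right) + 3^{2} = \left(\frac{1}{42} - 8\right) + 9 = - \frac{335}{42} + 9 = \frac{43}{42} \approx 1.0238$)
$\left(153 + \left(w{\left(5,4 \right)} + 4\right)^{2}\right) Y = \left(153 + \left(5 + 4\right)^{2}\right) \frac{43}{42} = \left(153 + 9^{2}\right) \frac{43}{42} = \left(153 + 81\right) \frac{43}{42} = 234 \cdot \frac{43}{42} = \frac{1677}{7}$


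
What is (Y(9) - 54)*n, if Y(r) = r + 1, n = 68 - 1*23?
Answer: -1980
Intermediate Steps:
n = 45 (n = 68 - 23 = 45)
Y(r) = 1 + r
(Y(9) - 54)*n = ((1 + 9) - 54)*45 = (10 - 54)*45 = -44*45 = -1980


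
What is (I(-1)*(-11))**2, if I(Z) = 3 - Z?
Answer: 1936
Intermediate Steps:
(I(-1)*(-11))**2 = ((3 - 1*(-1))*(-11))**2 = ((3 + 1)*(-11))**2 = (4*(-11))**2 = (-44)**2 = 1936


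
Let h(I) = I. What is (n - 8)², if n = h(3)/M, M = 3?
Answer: 49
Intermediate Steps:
n = 1 (n = 3/3 = 3*(⅓) = 1)
(n - 8)² = (1 - 8)² = (-7)² = 49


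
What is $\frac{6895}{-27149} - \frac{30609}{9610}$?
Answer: $- \frac{897264691}{260901890} \approx -3.4391$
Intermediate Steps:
$\frac{6895}{-27149} - \frac{30609}{9610} = 6895 \left(- \frac{1}{27149}\right) - \frac{30609}{9610} = - \frac{6895}{27149} - \frac{30609}{9610} = - \frac{897264691}{260901890}$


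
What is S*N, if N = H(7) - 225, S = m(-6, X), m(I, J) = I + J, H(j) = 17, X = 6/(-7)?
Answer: 9984/7 ≈ 1426.3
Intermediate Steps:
X = -6/7 (X = 6*(-⅐) = -6/7 ≈ -0.85714)
S = -48/7 (S = -6 - 6/7 = -48/7 ≈ -6.8571)
N = -208 (N = 17 - 225 = -208)
S*N = -48/7*(-208) = 9984/7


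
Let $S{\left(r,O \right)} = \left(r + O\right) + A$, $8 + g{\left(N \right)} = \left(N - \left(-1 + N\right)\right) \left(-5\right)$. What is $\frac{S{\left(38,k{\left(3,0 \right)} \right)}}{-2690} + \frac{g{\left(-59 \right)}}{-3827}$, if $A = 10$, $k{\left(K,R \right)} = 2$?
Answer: $- \frac{15638}{1029463} \approx -0.01519$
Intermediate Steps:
$g{\left(N \right)} = -13$ ($g{\left(N \right)} = -8 + \left(N - \left(-1 + N\right)\right) \left(-5\right) = -8 + 1 \left(-5\right) = -8 - 5 = -13$)
$S{\left(r,O \right)} = 10 + O + r$ ($S{\left(r,O \right)} = \left(r + O\right) + 10 = \left(O + r\right) + 10 = 10 + O + r$)
$\frac{S{\left(38,k{\left(3,0 \right)} \right)}}{-2690} + \frac{g{\left(-59 \right)}}{-3827} = \frac{10 + 2 + 38}{-2690} - \frac{13}{-3827} = 50 \left(- \frac{1}{2690}\right) - - \frac{13}{3827} = - \frac{5}{269} + \frac{13}{3827} = - \frac{15638}{1029463}$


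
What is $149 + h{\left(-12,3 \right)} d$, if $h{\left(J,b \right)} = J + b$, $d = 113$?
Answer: $-868$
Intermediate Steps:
$149 + h{\left(-12,3 \right)} d = 149 + \left(-12 + 3\right) 113 = 149 - 1017 = -868$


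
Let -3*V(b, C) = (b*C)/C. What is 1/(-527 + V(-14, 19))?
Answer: -3/1567 ≈ -0.0019145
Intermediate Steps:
V(b, C) = -b/3 (V(b, C) = -b*C/(3*C) = -C*b/(3*C) = -b/3)
1/(-527 + V(-14, 19)) = 1/(-527 - ⅓*(-14)) = 1/(-527 + 14/3) = 1/(-1567/3) = -3/1567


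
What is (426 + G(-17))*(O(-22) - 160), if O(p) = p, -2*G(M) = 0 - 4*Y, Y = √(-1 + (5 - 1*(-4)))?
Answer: -77532 - 728*√2 ≈ -78562.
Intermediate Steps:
Y = 2*√2 (Y = √(-1 + (5 + 4)) = √(-1 + 9) = √8 = 2*√2 ≈ 2.8284)
G(M) = 4*√2 (G(M) = -(0 - 8*√2)/2 = -(-4)*√2 = 4*√2)
(426 + G(-17))*(O(-22) - 160) = (426 + 4*√2)*(-22 - 160) = (426 + 4*√2)*(-182) = -77532 - 728*√2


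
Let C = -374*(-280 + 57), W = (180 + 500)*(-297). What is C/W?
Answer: -223/540 ≈ -0.41296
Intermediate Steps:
W = -201960 (W = 680*(-297) = -201960)
C = 83402 (C = -374*(-223) = 83402)
C/W = 83402/(-201960) = 83402*(-1/201960) = -223/540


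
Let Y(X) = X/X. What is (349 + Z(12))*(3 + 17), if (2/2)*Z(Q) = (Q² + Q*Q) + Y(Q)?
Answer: 12760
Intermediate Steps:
Y(X) = 1
Z(Q) = 1 + 2*Q² (Z(Q) = (Q² + Q*Q) + 1 = (Q² + Q²) + 1 = 2*Q² + 1 = 1 + 2*Q²)
(349 + Z(12))*(3 + 17) = (349 + (1 + 2*12²))*(3 + 17) = (349 + (1 + 2*144))*20 = (349 + (1 + 288))*20 = (349 + 289)*20 = 638*20 = 12760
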